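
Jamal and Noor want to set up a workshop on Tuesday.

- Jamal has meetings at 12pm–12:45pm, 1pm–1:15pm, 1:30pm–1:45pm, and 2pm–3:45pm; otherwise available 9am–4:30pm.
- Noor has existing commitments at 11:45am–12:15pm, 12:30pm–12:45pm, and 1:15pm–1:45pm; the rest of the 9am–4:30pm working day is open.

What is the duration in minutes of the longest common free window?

165 minutes

Jamal free within 09:00–16:30: 09:00–12:00, 12:45–13:00, 13:15–13:30, 13:45–14:00, 15:45–16:30.
Noor free within 09:00–16:30: 09:00–11:45, 12:15–12:30, 12:45–13:15, 13:45–16:30.
Jamal ∩ Noor: 09:00–11:45, 12:45–13:00, 13:45–14:00, 15:45–16:30.
Common window lengths: 165, 15, 15, 45 min; longest is 165.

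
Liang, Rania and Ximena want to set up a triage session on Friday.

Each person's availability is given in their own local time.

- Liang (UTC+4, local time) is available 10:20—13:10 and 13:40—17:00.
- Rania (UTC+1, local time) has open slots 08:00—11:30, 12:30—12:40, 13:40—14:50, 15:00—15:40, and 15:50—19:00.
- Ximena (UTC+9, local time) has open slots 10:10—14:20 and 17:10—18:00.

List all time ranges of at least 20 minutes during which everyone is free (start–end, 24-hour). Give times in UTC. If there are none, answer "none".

Liang → UTC: 06:20–09:10, 09:40–13:00.
Rania → UTC: 07:00–10:30, 11:30–11:40, 12:40–13:50, 14:00–14:40, 14:50–18:00.
Ximena → UTC: 01:10–05:20, 08:10–09:00.
Liang ∩ Rania: 07:00–09:10, 09:40–10:30, 11:30–11:40, 12:40–13:00.
Liang ∩ Rania ∩ Ximena: 08:10–09:00.
Windows ≥ 20 min: 08:10–09:00.

08:10–09:00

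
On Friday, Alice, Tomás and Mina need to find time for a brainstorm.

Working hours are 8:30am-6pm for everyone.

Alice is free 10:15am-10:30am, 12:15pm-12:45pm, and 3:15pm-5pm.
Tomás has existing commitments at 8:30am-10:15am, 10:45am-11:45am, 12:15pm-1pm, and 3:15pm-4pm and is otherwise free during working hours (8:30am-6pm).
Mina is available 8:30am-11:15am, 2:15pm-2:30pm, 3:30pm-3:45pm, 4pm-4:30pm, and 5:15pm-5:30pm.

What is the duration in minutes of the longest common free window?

Tomás free within 08:30–18:00: 10:15–10:45, 11:45–12:15, 13:00–15:15, 16:00–18:00.
Alice ∩ Tomás: 10:15–10:30, 16:00–17:00.
Alice ∩ Tomás ∩ Mina: 10:15–10:30, 16:00–16:30.
Common window lengths: 15, 30 min; longest is 30.

30 minutes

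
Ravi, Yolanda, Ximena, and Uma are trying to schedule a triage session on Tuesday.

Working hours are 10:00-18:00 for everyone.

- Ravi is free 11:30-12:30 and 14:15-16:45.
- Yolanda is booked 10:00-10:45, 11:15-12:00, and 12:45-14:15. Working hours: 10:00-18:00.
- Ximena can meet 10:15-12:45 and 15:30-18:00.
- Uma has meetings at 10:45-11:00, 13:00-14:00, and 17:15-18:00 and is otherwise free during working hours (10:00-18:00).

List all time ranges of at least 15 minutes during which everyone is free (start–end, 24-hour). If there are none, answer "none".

12:00–12:30, 15:30–16:45

Yolanda free within 10:00–18:00: 10:45–11:15, 12:00–12:45, 14:15–18:00.
Uma free within 10:00–18:00: 10:00–10:45, 11:00–13:00, 14:00–17:15.
Ravi ∩ Yolanda: 12:00–12:30, 14:15–16:45.
Ravi ∩ Yolanda ∩ Ximena: 12:00–12:30, 15:30–16:45.
Ravi ∩ Yolanda ∩ Ximena ∩ Uma: 12:00–12:30, 15:30–16:45.
Windows ≥ 15 min: 12:00–12:30, 15:30–16:45.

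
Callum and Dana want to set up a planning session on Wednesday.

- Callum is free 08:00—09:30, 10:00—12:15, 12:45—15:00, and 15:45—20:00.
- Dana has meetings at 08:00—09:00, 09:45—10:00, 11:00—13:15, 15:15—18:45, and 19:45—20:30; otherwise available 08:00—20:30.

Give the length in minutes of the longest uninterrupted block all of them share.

105 minutes

Dana free within 08:00–20:30: 09:00–09:45, 10:00–11:00, 13:15–15:15, 18:45–19:45.
Callum ∩ Dana: 09:00–09:30, 10:00–11:00, 13:15–15:00, 18:45–19:45.
Common window lengths: 30, 60, 105, 60 min; longest is 105.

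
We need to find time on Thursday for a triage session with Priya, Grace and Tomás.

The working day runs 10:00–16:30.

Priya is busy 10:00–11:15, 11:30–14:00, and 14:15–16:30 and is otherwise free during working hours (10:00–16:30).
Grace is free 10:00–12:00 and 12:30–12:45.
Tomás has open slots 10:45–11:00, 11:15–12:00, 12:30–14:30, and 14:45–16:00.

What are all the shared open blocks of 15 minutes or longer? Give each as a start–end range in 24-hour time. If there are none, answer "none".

Priya free within 10:00–16:30: 11:15–11:30, 14:00–14:15.
Priya ∩ Grace: 11:15–11:30.
Priya ∩ Grace ∩ Tomás: 11:15–11:30.
Windows ≥ 15 min: 11:15–11:30.

11:15–11:30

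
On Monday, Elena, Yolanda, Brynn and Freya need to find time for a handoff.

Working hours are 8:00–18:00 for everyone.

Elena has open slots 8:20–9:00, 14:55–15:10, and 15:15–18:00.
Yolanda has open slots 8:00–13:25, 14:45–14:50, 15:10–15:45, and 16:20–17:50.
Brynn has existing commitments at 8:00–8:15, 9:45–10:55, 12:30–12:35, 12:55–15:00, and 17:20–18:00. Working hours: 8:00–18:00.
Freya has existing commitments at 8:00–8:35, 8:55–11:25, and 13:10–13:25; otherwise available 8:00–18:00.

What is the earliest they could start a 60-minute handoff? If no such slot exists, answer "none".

16:20

Brynn free within 08:00–18:00: 08:15–09:45, 10:55–12:30, 12:35–12:55, 15:00–17:20.
Freya free within 08:00–18:00: 08:35–08:55, 11:25–13:10, 13:25–18:00.
Elena ∩ Yolanda: 08:20–09:00, 15:15–15:45, 16:20–17:50.
Elena ∩ Yolanda ∩ Brynn: 08:20–09:00, 15:15–15:45, 16:20–17:20.
Elena ∩ Yolanda ∩ Brynn ∩ Freya: 08:35–08:55, 15:15–15:45, 16:20–17:20.
Windows ≥ 60 min: 16:20–17:20.
Earliest such window starts at 16:20.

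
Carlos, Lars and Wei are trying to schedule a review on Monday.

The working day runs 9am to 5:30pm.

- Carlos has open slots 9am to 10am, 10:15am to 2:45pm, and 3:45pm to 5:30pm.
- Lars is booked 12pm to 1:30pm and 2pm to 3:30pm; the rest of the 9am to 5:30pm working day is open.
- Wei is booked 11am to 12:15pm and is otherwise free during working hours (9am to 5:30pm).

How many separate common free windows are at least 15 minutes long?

4

Lars free within 09:00–17:30: 09:00–12:00, 13:30–14:00, 15:30–17:30.
Wei free within 09:00–17:30: 09:00–11:00, 12:15–17:30.
Carlos ∩ Lars: 09:00–10:00, 10:15–12:00, 13:30–14:00, 15:45–17:30.
Carlos ∩ Lars ∩ Wei: 09:00–10:00, 10:15–11:00, 13:30–14:00, 15:45–17:30.
Windows ≥ 15 min: 09:00–10:00, 10:15–11:00, 13:30–14:00, 15:45–17:30.
That's 4 windows.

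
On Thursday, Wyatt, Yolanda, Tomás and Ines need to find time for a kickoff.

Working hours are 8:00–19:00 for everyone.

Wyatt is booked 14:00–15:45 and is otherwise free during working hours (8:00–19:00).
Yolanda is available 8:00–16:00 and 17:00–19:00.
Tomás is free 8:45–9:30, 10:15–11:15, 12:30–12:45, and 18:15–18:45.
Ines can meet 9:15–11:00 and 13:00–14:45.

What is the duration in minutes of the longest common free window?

Wyatt free within 08:00–19:00: 08:00–14:00, 15:45–19:00.
Wyatt ∩ Yolanda: 08:00–14:00, 15:45–16:00, 17:00–19:00.
Wyatt ∩ Yolanda ∩ Tomás: 08:45–09:30, 10:15–11:15, 12:30–12:45, 18:15–18:45.
Wyatt ∩ Yolanda ∩ Tomás ∩ Ines: 09:15–09:30, 10:15–11:00.
Common window lengths: 15, 45 min; longest is 45.

45 minutes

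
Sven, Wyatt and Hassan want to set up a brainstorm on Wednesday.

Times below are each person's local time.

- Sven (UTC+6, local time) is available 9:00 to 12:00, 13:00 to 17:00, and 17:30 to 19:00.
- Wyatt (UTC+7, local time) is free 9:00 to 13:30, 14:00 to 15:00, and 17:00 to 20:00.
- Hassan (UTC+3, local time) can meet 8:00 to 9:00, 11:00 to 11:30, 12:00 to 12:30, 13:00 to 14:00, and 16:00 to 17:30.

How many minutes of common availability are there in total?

120 minutes

Sven → UTC: 03:00–06:00, 07:00–11:00, 11:30–13:00.
Wyatt → UTC: 02:00–06:30, 07:00–08:00, 10:00–13:00.
Hassan → UTC: 05:00–06:00, 08:00–08:30, 09:00–09:30, 10:00–11:00, 13:00–14:30.
Sven ∩ Wyatt: 03:00–06:00, 07:00–08:00, 10:00–11:00, 11:30–13:00.
Sven ∩ Wyatt ∩ Hassan: 05:00–06:00, 10:00–11:00.
Total common minutes: 60 + 60 = 120.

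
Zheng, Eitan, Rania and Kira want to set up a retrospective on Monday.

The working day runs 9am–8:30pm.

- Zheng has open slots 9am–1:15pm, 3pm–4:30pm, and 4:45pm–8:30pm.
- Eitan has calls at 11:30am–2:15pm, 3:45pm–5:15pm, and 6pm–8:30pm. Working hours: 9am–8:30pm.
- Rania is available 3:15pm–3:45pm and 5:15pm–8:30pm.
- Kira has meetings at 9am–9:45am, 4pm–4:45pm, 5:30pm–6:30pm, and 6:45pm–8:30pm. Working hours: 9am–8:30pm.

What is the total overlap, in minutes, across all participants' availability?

45 minutes

Eitan free within 09:00–20:30: 09:00–11:30, 14:15–15:45, 17:15–18:00.
Kira free within 09:00–20:30: 09:45–16:00, 16:45–17:30, 18:30–18:45.
Zheng ∩ Eitan: 09:00–11:30, 15:00–15:45, 17:15–18:00.
Zheng ∩ Eitan ∩ Rania: 15:15–15:45, 17:15–18:00.
Zheng ∩ Eitan ∩ Rania ∩ Kira: 15:15–15:45, 17:15–17:30.
Total common minutes: 30 + 15 = 45.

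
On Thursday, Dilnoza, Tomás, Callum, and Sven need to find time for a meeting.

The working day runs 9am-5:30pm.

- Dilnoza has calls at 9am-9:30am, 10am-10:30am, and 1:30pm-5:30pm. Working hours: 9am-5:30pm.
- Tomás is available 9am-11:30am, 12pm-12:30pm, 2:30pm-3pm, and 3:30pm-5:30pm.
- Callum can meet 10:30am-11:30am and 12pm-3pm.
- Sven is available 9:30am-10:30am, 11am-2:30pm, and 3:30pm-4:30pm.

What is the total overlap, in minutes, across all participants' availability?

Dilnoza free within 09:00–17:30: 09:30–10:00, 10:30–13:30.
Dilnoza ∩ Tomás: 09:30–10:00, 10:30–11:30, 12:00–12:30.
Dilnoza ∩ Tomás ∩ Callum: 10:30–11:30, 12:00–12:30.
Dilnoza ∩ Tomás ∩ Callum ∩ Sven: 11:00–11:30, 12:00–12:30.
Total common minutes: 30 + 30 = 60.

60 minutes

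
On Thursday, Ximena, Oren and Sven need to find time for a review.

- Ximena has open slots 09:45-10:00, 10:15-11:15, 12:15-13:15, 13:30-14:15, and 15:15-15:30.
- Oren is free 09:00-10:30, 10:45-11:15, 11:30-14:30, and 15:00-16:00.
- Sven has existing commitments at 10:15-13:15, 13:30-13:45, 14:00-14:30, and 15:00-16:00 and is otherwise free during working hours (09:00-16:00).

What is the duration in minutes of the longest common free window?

15 minutes

Sven free within 09:00–16:00: 09:00–10:15, 13:15–13:30, 13:45–14:00, 14:30–15:00.
Ximena ∩ Oren: 09:45–10:00, 10:15–10:30, 10:45–11:15, 12:15–13:15, 13:30–14:15, 15:15–15:30.
Ximena ∩ Oren ∩ Sven: 09:45–10:00, 13:45–14:00.
Common window lengths: 15, 15 min; longest is 15.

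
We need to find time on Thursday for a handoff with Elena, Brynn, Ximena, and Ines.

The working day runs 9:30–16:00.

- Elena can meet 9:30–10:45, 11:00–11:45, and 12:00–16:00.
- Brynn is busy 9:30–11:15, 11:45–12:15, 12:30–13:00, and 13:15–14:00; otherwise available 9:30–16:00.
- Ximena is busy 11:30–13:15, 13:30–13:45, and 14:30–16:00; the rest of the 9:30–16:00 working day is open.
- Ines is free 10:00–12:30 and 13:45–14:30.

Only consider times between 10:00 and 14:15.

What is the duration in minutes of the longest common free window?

15 minutes

Brynn free within 09:30–16:00: 11:15–11:45, 12:15–12:30, 13:00–13:15, 14:00–16:00.
Ximena free within 09:30–16:00: 09:30–11:30, 13:15–13:30, 13:45–14:30.
Elena ∩ Brynn: 11:15–11:45, 12:15–12:30, 13:00–13:15, 14:00–16:00.
Elena ∩ Brynn ∩ Ximena: 11:15–11:30, 14:00–14:30.
Elena ∩ Brynn ∩ Ximena ∩ Ines: 11:15–11:30, 14:00–14:30.
Restricted to 10:00–14:15: 11:15–11:30, 14:00–14:15.
Common window lengths: 15, 15 min; longest is 15.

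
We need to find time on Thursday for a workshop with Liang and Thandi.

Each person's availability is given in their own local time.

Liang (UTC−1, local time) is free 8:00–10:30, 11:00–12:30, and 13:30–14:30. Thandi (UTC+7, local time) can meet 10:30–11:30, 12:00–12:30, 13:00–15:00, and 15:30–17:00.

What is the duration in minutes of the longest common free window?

Liang → UTC: 09:00–11:30, 12:00–13:30, 14:30–15:30.
Thandi → UTC: 03:30–04:30, 05:00–05:30, 06:00–08:00, 08:30–10:00.
Liang ∩ Thandi: 09:00–10:00.
Single common window of 60 minutes.

60 minutes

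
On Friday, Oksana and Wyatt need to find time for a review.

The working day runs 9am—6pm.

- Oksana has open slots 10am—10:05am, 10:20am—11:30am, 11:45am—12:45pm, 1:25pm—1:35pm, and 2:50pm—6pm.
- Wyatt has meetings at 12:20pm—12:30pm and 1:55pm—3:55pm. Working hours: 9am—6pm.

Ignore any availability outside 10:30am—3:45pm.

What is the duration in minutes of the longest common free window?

60 minutes

Wyatt free within 09:00–18:00: 09:00–12:20, 12:30–13:55, 15:55–18:00.
Oksana ∩ Wyatt: 10:00–10:05, 10:20–11:30, 11:45–12:20, 12:30–12:45, 13:25–13:35, 15:55–18:00.
Restricted to 10:30–15:45: 10:30–11:30, 11:45–12:20, 12:30–12:45, 13:25–13:35.
Common window lengths: 60, 35, 15, 10 min; longest is 60.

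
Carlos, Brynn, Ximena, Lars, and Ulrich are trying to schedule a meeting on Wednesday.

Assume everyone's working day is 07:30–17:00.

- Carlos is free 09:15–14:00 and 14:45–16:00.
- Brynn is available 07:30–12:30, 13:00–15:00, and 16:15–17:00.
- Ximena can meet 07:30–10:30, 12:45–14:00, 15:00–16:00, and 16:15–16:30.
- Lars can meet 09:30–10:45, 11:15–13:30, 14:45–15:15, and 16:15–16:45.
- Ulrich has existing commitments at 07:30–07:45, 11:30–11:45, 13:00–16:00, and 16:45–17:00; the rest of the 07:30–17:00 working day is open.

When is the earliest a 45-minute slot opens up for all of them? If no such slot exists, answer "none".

09:30

Ulrich free within 07:30–17:00: 07:45–11:30, 11:45–13:00, 16:00–16:45.
Carlos ∩ Brynn: 09:15–12:30, 13:00–14:00, 14:45–15:00.
Carlos ∩ Brynn ∩ Ximena: 09:15–10:30, 13:00–14:00.
Carlos ∩ Brynn ∩ Ximena ∩ Lars: 09:30–10:30, 13:00–13:30.
Carlos ∩ Brynn ∩ Ximena ∩ Lars ∩ Ulrich: 09:30–10:30.
Windows ≥ 45 min: 09:30–10:30.
Earliest such window starts at 09:30.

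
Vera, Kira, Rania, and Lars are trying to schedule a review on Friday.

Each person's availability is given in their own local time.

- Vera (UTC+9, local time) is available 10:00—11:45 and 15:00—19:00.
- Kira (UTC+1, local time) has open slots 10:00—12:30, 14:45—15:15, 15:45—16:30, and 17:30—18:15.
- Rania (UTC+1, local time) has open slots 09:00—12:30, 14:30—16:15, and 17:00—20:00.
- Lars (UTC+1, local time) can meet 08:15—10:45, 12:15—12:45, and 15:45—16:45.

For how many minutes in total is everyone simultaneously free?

45 minutes

Vera → UTC: 01:00–02:45, 06:00–10:00.
Kira → UTC: 09:00–11:30, 13:45–14:15, 14:45–15:30, 16:30–17:15.
Rania → UTC: 08:00–11:30, 13:30–15:15, 16:00–19:00.
Lars → UTC: 07:15–09:45, 11:15–11:45, 14:45–15:45.
Vera ∩ Kira: 09:00–10:00.
Vera ∩ Kira ∩ Rania: 09:00–10:00.
Vera ∩ Kira ∩ Rania ∩ Lars: 09:00–09:45.
Total common minutes: 45.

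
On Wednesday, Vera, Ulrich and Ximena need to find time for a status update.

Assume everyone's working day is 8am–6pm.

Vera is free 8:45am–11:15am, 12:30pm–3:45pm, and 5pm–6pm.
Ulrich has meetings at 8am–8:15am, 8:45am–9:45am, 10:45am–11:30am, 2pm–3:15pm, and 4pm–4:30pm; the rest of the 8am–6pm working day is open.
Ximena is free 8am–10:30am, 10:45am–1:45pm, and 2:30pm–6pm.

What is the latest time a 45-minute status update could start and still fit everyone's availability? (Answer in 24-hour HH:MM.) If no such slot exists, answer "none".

17:15

Ulrich free within 08:00–18:00: 08:15–08:45, 09:45–10:45, 11:30–14:00, 15:15–16:00, 16:30–18:00.
Vera ∩ Ulrich: 09:45–10:45, 12:30–14:00, 15:15–15:45, 17:00–18:00.
Vera ∩ Ulrich ∩ Ximena: 09:45–10:30, 12:30–13:45, 15:15–15:45, 17:00–18:00.
Windows ≥ 45 min: 09:45–10:30, 12:30–13:45, 17:00–18:00.
Latest start in the last window 17:00–18:00 is 18:00 − 45 min = 17:15.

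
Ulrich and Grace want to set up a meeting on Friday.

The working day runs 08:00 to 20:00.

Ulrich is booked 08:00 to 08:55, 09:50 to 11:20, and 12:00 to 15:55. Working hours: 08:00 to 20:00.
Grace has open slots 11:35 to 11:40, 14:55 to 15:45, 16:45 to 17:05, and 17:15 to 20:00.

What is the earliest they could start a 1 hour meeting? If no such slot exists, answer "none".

17:15

Ulrich free within 08:00–20:00: 08:55–09:50, 11:20–12:00, 15:55–20:00.
Ulrich ∩ Grace: 11:35–11:40, 16:45–17:05, 17:15–20:00.
Windows ≥ 60 min: 17:15–20:00.
Earliest such window starts at 17:15.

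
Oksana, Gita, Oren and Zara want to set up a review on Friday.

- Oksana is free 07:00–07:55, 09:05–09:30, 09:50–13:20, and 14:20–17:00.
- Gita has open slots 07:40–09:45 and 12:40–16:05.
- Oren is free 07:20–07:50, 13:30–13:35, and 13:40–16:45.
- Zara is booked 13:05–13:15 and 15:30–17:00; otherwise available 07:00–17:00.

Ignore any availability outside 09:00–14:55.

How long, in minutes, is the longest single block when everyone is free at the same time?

35 minutes

Zara free within 07:00–17:00: 07:00–13:05, 13:15–15:30.
Oksana ∩ Gita: 07:40–07:55, 09:05–09:30, 12:40–13:20, 14:20–16:05.
Oksana ∩ Gita ∩ Oren: 07:40–07:50, 14:20–16:05.
Oksana ∩ Gita ∩ Oren ∩ Zara: 07:40–07:50, 14:20–15:30.
Restricted to 09:00–14:55: 14:20–14:55.
Single common window of 35 minutes.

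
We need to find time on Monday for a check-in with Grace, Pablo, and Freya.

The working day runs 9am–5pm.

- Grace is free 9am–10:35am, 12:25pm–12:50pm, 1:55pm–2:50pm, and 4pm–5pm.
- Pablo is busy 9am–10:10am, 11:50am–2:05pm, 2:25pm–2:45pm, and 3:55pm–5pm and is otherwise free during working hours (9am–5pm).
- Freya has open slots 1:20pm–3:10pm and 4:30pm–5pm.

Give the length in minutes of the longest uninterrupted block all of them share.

Pablo free within 09:00–17:00: 10:10–11:50, 14:05–14:25, 14:45–15:55.
Grace ∩ Pablo: 10:10–10:35, 14:05–14:25, 14:45–14:50.
Grace ∩ Pablo ∩ Freya: 14:05–14:25, 14:45–14:50.
Common window lengths: 20, 5 min; longest is 20.

20 minutes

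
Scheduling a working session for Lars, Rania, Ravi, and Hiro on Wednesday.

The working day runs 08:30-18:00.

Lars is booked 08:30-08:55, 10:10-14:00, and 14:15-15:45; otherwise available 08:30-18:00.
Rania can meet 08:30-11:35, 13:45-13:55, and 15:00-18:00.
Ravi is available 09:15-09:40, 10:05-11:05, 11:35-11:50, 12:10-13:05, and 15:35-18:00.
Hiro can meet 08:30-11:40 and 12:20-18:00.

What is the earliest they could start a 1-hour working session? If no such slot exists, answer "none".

15:45

Lars free within 08:30–18:00: 08:55–10:10, 14:00–14:15, 15:45–18:00.
Lars ∩ Rania: 08:55–10:10, 15:45–18:00.
Lars ∩ Rania ∩ Ravi: 09:15–09:40, 10:05–10:10, 15:45–18:00.
Lars ∩ Rania ∩ Ravi ∩ Hiro: 09:15–09:40, 10:05–10:10, 15:45–18:00.
Windows ≥ 60 min: 15:45–18:00.
Earliest such window starts at 15:45.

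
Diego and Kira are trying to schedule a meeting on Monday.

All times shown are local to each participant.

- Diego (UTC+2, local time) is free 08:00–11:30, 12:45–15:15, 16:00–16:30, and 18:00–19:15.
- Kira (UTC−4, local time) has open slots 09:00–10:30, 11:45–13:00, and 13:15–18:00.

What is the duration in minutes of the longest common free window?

Diego → UTC: 06:00–09:30, 10:45–13:15, 14:00–14:30, 16:00–17:15.
Kira → UTC: 13:00–14:30, 15:45–17:00, 17:15–22:00.
Diego ∩ Kira: 13:00–13:15, 14:00–14:30, 16:00–17:00.
Common window lengths: 15, 30, 60 min; longest is 60.

60 minutes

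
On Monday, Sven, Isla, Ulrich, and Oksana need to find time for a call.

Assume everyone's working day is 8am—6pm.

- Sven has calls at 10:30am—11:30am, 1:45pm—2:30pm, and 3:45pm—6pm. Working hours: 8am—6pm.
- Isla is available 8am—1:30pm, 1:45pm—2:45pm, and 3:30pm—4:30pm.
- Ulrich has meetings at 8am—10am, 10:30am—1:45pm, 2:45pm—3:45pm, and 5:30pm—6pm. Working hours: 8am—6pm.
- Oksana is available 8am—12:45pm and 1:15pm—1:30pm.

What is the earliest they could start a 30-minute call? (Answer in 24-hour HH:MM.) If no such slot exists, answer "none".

10:00

Sven free within 08:00–18:00: 08:00–10:30, 11:30–13:45, 14:30–15:45.
Ulrich free within 08:00–18:00: 10:00–10:30, 13:45–14:45, 15:45–17:30.
Sven ∩ Isla: 08:00–10:30, 11:30–13:30, 14:30–14:45, 15:30–15:45.
Sven ∩ Isla ∩ Ulrich: 10:00–10:30, 14:30–14:45.
Sven ∩ Isla ∩ Ulrich ∩ Oksana: 10:00–10:30.
Windows ≥ 30 min: 10:00–10:30.
Earliest such window starts at 10:00.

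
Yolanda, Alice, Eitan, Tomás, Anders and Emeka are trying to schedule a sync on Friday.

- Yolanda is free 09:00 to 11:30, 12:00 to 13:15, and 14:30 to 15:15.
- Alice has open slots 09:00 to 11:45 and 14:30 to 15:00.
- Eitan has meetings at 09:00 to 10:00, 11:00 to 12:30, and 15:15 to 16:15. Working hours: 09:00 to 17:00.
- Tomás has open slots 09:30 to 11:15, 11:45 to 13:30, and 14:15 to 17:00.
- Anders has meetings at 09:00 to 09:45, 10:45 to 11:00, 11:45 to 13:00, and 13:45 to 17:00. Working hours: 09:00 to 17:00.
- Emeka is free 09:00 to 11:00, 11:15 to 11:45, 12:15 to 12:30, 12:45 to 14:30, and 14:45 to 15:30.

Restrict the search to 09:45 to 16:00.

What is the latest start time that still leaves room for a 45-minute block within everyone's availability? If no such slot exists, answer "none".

10:00

Eitan free within 09:00–17:00: 10:00–11:00, 12:30–15:15, 16:15–17:00.
Anders free within 09:00–17:00: 09:45–10:45, 11:00–11:45, 13:00–13:45.
Yolanda ∩ Alice: 09:00–11:30, 14:30–15:00.
Yolanda ∩ Alice ∩ Eitan: 10:00–11:00, 14:30–15:00.
Yolanda ∩ Alice ∩ Eitan ∩ Tomás: 10:00–11:00, 14:30–15:00.
Yolanda ∩ Alice ∩ Eitan ∩ Tomás ∩ Anders: 10:00–10:45.
Yolanda ∩ Alice ∩ Eitan ∩ Tomás ∩ Anders ∩ Emeka: 10:00–10:45.
Restricted to 09:45–16:00: 10:00–10:45.
Windows ≥ 45 min: 10:00–10:45.
Latest start in the last window 10:00–10:45 is 10:45 − 45 min = 10:00.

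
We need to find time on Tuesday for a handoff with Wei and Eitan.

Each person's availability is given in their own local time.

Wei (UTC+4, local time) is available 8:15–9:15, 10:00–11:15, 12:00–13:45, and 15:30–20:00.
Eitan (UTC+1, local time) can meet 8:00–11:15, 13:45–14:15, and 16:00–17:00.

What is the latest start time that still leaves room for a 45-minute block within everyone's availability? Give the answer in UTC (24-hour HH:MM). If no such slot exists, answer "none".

15:15

Wei → UTC: 04:15–05:15, 06:00–07:15, 08:00–09:45, 11:30–16:00.
Eitan → UTC: 07:00–10:15, 12:45–13:15, 15:00–16:00.
Wei ∩ Eitan: 07:00–07:15, 08:00–09:45, 12:45–13:15, 15:00–16:00.
Windows ≥ 45 min: 08:00–09:45, 15:00–16:00.
Latest start in the last window 15:00–16:00 is 16:00 − 45 min = 15:15.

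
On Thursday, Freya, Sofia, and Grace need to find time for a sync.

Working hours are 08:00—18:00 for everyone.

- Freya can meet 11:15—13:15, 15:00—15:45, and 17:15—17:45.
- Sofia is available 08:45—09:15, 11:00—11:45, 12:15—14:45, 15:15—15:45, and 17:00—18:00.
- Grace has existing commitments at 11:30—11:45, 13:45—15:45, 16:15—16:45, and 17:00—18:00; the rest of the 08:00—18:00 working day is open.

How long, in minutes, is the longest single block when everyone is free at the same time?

Grace free within 08:00–18:00: 08:00–11:30, 11:45–13:45, 15:45–16:15, 16:45–17:00.
Freya ∩ Sofia: 11:15–11:45, 12:15–13:15, 15:15–15:45, 17:15–17:45.
Freya ∩ Sofia ∩ Grace: 11:15–11:30, 12:15–13:15.
Common window lengths: 15, 60 min; longest is 60.

60 minutes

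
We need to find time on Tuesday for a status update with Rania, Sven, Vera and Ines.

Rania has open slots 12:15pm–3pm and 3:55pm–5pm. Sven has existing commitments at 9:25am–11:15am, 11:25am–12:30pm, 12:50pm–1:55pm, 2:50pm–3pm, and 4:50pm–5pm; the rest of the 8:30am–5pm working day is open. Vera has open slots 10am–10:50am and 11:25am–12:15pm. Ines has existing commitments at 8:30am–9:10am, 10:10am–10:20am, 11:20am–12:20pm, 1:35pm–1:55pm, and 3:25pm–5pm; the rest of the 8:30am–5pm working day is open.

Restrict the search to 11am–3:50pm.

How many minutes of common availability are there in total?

0 minutes

Sven free within 08:30–17:00: 08:30–09:25, 11:15–11:25, 12:30–12:50, 13:55–14:50, 15:00–16:50.
Ines free within 08:30–17:00: 09:10–10:10, 10:20–11:20, 12:20–13:35, 13:55–15:25.
Rania ∩ Sven: 12:30–12:50, 13:55–14:50, 15:55–16:50.
Rania ∩ Sven ∩ Vera: (none).
Rania ∩ Sven ∩ Vera ∩ Ines: (none).
Restricted to 11:00–15:50: (none).
Total common minutes: 0.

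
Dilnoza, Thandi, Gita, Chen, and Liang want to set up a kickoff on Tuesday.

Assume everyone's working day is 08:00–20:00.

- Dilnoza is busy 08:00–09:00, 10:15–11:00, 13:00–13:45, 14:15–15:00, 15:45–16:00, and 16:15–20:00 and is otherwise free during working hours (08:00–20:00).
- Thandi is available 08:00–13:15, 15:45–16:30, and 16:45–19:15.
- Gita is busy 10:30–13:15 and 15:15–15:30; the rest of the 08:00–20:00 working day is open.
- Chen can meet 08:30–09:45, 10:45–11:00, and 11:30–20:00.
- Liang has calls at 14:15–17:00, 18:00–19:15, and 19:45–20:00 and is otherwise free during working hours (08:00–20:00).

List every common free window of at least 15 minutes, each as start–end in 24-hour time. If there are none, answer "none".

09:00–09:45

Dilnoza free within 08:00–20:00: 09:00–10:15, 11:00–13:00, 13:45–14:15, 15:00–15:45, 16:00–16:15.
Gita free within 08:00–20:00: 08:00–10:30, 13:15–15:15, 15:30–20:00.
Liang free within 08:00–20:00: 08:00–14:15, 17:00–18:00, 19:15–19:45.
Dilnoza ∩ Thandi: 09:00–10:15, 11:00–13:00, 16:00–16:15.
Dilnoza ∩ Thandi ∩ Gita: 09:00–10:15, 16:00–16:15.
Dilnoza ∩ Thandi ∩ Gita ∩ Chen: 09:00–09:45, 16:00–16:15.
Dilnoza ∩ Thandi ∩ Gita ∩ Chen ∩ Liang: 09:00–09:45.
Windows ≥ 15 min: 09:00–09:45.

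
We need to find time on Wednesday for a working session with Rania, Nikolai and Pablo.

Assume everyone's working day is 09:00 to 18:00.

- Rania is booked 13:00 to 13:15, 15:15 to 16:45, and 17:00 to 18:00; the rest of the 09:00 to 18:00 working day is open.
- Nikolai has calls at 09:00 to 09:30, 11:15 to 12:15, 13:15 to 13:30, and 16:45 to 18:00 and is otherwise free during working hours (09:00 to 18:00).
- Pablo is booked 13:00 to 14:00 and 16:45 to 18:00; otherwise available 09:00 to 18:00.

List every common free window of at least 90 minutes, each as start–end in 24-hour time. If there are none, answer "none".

Rania free within 09:00–18:00: 09:00–13:00, 13:15–15:15, 16:45–17:00.
Nikolai free within 09:00–18:00: 09:30–11:15, 12:15–13:15, 13:30–16:45.
Pablo free within 09:00–18:00: 09:00–13:00, 14:00–16:45.
Rania ∩ Nikolai: 09:30–11:15, 12:15–13:00, 13:30–15:15.
Rania ∩ Nikolai ∩ Pablo: 09:30–11:15, 12:15–13:00, 14:00–15:15.
Windows ≥ 90 min: 09:30–11:15.

09:30–11:15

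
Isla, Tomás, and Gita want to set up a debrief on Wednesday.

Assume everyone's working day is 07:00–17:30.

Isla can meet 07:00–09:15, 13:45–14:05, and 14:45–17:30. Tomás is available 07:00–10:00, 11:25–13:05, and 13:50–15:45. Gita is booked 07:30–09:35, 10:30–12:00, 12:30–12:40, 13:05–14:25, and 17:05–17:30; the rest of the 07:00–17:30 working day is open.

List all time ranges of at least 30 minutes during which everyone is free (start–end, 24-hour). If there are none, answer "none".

07:00–07:30, 14:45–15:45

Gita free within 07:00–17:30: 07:00–07:30, 09:35–10:30, 12:00–12:30, 12:40–13:05, 14:25–17:05.
Isla ∩ Tomás: 07:00–09:15, 13:50–14:05, 14:45–15:45.
Isla ∩ Tomás ∩ Gita: 07:00–07:30, 14:45–15:45.
Windows ≥ 30 min: 07:00–07:30, 14:45–15:45.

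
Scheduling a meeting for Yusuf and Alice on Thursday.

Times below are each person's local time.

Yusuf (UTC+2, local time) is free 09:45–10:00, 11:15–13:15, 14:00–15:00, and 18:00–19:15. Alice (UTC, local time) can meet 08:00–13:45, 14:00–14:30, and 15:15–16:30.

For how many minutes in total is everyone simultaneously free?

210 minutes

Yusuf → UTC: 07:45–08:00, 09:15–11:15, 12:00–13:00, 16:00–17:15.
Alice → UTC: 08:00–13:45, 14:00–14:30, 15:15–16:30.
Yusuf ∩ Alice: 09:15–11:15, 12:00–13:00, 16:00–16:30.
Total common minutes: 120 + 60 + 30 = 210.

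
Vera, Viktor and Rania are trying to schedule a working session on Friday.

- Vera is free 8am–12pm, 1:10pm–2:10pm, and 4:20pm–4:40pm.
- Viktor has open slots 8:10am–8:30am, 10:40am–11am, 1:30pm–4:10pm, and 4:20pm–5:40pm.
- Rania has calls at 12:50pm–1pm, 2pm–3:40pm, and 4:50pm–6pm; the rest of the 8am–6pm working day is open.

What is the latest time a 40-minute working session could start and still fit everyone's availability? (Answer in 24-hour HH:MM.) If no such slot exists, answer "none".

Rania free within 08:00–18:00: 08:00–12:50, 13:00–14:00, 15:40–16:50.
Vera ∩ Viktor: 08:10–08:30, 10:40–11:00, 13:30–14:10, 16:20–16:40.
Vera ∩ Viktor ∩ Rania: 08:10–08:30, 10:40–11:00, 13:30–14:00, 16:20–16:40.
Windows ≥ 40 min: (none).

none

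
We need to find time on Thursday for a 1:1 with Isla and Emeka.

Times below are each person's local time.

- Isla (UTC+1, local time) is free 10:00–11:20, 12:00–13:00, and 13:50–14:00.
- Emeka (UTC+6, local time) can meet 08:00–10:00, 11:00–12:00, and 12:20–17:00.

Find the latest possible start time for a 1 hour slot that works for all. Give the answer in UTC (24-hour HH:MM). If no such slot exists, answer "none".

09:20

Isla → UTC: 09:00–10:20, 11:00–12:00, 12:50–13:00.
Emeka → UTC: 02:00–04:00, 05:00–06:00, 06:20–11:00.
Isla ∩ Emeka: 09:00–10:20.
Windows ≥ 60 min: 09:00–10:20.
Latest start in the last window 09:00–10:20 is 10:20 − 60 min = 09:20.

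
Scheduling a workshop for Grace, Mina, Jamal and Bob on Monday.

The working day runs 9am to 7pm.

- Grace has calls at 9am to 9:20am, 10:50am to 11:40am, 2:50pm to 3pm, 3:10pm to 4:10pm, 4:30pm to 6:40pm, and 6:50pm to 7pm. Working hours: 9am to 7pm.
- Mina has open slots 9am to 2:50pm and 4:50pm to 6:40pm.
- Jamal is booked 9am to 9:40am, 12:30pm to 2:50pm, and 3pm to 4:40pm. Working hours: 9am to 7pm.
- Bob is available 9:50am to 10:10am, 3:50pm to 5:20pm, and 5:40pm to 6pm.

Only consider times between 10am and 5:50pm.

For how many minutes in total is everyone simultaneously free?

10 minutes

Grace free within 09:00–19:00: 09:20–10:50, 11:40–14:50, 15:00–15:10, 16:10–16:30, 18:40–18:50.
Jamal free within 09:00–19:00: 09:40–12:30, 14:50–15:00, 16:40–19:00.
Grace ∩ Mina: 09:20–10:50, 11:40–14:50.
Grace ∩ Mina ∩ Jamal: 09:40–10:50, 11:40–12:30.
Grace ∩ Mina ∩ Jamal ∩ Bob: 09:50–10:10.
Restricted to 10:00–17:50: 10:00–10:10.
Total common minutes: 10.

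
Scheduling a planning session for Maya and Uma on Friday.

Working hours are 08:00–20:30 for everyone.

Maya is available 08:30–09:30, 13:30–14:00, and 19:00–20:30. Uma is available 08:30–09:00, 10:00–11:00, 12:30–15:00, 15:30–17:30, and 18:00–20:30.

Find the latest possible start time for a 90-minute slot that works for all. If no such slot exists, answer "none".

19:00

Maya ∩ Uma: 08:30–09:00, 13:30–14:00, 19:00–20:30.
Windows ≥ 90 min: 19:00–20:30.
Latest start in the last window 19:00–20:30 is 20:30 − 90 min = 19:00.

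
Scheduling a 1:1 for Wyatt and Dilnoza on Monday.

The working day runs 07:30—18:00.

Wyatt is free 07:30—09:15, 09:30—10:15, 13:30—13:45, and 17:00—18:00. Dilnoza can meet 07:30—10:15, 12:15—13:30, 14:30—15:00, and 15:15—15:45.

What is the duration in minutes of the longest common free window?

Wyatt ∩ Dilnoza: 07:30–09:15, 09:30–10:15.
Common window lengths: 105, 45 min; longest is 105.

105 minutes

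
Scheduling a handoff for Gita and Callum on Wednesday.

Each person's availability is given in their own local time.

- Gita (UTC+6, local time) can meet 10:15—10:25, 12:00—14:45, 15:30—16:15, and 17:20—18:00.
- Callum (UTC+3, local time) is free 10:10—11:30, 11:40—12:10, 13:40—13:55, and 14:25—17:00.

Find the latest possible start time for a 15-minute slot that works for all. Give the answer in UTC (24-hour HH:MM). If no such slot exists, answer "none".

11:45

Gita → UTC: 04:15–04:25, 06:00–08:45, 09:30–10:15, 11:20–12:00.
Callum → UTC: 07:10–08:30, 08:40–09:10, 10:40–10:55, 11:25–14:00.
Gita ∩ Callum: 07:10–08:30, 08:40–08:45, 11:25–12:00.
Windows ≥ 15 min: 07:10–08:30, 11:25–12:00.
Latest start in the last window 11:25–12:00 is 12:00 − 15 min = 11:45.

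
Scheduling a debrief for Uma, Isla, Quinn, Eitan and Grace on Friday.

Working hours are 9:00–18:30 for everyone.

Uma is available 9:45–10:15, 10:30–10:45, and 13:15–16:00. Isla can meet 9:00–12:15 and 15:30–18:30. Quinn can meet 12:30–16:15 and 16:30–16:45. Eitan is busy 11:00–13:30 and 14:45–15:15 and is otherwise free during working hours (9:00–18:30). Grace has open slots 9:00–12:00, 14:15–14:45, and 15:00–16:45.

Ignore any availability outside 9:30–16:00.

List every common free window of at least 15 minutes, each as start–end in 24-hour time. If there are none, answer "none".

15:30–16:00

Eitan free within 09:00–18:30: 09:00–11:00, 13:30–14:45, 15:15–18:30.
Uma ∩ Isla: 09:45–10:15, 10:30–10:45, 15:30–16:00.
Uma ∩ Isla ∩ Quinn: 15:30–16:00.
Uma ∩ Isla ∩ Quinn ∩ Eitan: 15:30–16:00.
Uma ∩ Isla ∩ Quinn ∩ Eitan ∩ Grace: 15:30–16:00.
Restricted to 09:30–16:00: 15:30–16:00.
Windows ≥ 15 min: 15:30–16:00.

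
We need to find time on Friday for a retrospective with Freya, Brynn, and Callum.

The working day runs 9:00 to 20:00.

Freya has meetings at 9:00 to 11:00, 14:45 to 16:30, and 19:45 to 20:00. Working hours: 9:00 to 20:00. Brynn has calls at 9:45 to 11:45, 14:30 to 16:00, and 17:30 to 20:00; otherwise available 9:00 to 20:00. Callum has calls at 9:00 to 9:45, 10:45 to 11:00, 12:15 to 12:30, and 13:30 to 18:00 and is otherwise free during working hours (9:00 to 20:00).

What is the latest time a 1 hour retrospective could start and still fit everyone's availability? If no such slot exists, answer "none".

Freya free within 09:00–20:00: 11:00–14:45, 16:30–19:45.
Brynn free within 09:00–20:00: 09:00–09:45, 11:45–14:30, 16:00–17:30.
Callum free within 09:00–20:00: 09:45–10:45, 11:00–12:15, 12:30–13:30, 18:00–20:00.
Freya ∩ Brynn: 11:45–14:30, 16:30–17:30.
Freya ∩ Brynn ∩ Callum: 11:45–12:15, 12:30–13:30.
Windows ≥ 60 min: 12:30–13:30.
Latest start in the last window 12:30–13:30 is 13:30 − 60 min = 12:30.

12:30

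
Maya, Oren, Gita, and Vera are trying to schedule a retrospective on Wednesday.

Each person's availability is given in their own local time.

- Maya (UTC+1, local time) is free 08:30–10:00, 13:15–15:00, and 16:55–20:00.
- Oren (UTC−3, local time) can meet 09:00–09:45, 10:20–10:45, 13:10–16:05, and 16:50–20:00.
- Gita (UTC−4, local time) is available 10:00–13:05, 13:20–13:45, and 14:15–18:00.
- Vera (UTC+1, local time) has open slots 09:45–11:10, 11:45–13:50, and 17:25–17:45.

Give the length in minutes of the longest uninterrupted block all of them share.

Maya → UTC: 07:30–09:00, 12:15–14:00, 15:55–19:00.
Oren → UTC: 12:00–12:45, 13:20–13:45, 16:10–19:05, 19:50–23:00.
Gita → UTC: 14:00–17:05, 17:20–17:45, 18:15–22:00.
Vera → UTC: 08:45–10:10, 10:45–12:50, 16:25–16:45.
Maya ∩ Oren: 12:15–12:45, 13:20–13:45, 16:10–19:00.
Maya ∩ Oren ∩ Gita: 16:10–17:05, 17:20–17:45, 18:15–19:00.
Maya ∩ Oren ∩ Gita ∩ Vera: 16:25–16:45.
Single common window of 20 minutes.

20 minutes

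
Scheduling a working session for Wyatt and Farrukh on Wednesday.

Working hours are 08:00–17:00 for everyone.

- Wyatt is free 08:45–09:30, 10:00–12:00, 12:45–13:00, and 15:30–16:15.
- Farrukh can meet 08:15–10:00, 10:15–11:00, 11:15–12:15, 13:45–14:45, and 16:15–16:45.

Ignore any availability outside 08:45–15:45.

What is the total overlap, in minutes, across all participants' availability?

Wyatt ∩ Farrukh: 08:45–09:30, 10:15–11:00, 11:15–12:00.
Restricted to 08:45–15:45: 08:45–09:30, 10:15–11:00, 11:15–12:00.
Total common minutes: 45 + 45 + 45 = 135.

135 minutes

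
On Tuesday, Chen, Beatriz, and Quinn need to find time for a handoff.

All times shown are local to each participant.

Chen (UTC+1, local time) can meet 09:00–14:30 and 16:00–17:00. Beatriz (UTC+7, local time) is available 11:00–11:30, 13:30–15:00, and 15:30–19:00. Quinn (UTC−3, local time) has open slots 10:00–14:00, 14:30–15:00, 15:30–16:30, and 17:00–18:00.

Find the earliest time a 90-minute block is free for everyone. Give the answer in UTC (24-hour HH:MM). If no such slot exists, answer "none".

Chen → UTC: 08:00–13:30, 15:00–16:00.
Beatriz → UTC: 04:00–04:30, 06:30–08:00, 08:30–12:00.
Quinn → UTC: 13:00–17:00, 17:30–18:00, 18:30–19:30, 20:00–21:00.
Chen ∩ Beatriz: 08:30–12:00.
Chen ∩ Beatriz ∩ Quinn: (none).
Windows ≥ 90 min: (none).

none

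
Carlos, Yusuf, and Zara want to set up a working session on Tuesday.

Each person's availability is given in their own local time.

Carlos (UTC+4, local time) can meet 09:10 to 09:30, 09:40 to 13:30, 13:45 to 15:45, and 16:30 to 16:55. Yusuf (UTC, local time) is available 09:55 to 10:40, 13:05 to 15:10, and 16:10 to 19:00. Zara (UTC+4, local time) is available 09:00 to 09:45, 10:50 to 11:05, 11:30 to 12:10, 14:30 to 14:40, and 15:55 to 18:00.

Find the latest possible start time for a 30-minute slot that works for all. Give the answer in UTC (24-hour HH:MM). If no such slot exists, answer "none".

none

Carlos → UTC: 05:10–05:30, 05:40–09:30, 09:45–11:45, 12:30–12:55.
Yusuf → UTC: 09:55–10:40, 13:05–15:10, 16:10–19:00.
Zara → UTC: 05:00–05:45, 06:50–07:05, 07:30–08:10, 10:30–10:40, 11:55–14:00.
Carlos ∩ Yusuf: 09:55–10:40.
Carlos ∩ Yusuf ∩ Zara: 10:30–10:40.
Windows ≥ 30 min: (none).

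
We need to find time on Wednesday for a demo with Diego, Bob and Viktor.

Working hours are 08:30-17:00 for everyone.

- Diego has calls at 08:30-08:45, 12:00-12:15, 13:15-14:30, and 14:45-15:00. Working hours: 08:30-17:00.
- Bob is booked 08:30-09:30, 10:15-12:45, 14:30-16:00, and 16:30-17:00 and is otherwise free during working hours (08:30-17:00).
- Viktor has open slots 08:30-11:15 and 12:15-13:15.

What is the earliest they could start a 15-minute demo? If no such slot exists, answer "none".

09:30

Diego free within 08:30–17:00: 08:45–12:00, 12:15–13:15, 14:30–14:45, 15:00–17:00.
Bob free within 08:30–17:00: 09:30–10:15, 12:45–14:30, 16:00–16:30.
Diego ∩ Bob: 09:30–10:15, 12:45–13:15, 16:00–16:30.
Diego ∩ Bob ∩ Viktor: 09:30–10:15, 12:45–13:15.
Windows ≥ 15 min: 09:30–10:15, 12:45–13:15.
Earliest such window starts at 09:30.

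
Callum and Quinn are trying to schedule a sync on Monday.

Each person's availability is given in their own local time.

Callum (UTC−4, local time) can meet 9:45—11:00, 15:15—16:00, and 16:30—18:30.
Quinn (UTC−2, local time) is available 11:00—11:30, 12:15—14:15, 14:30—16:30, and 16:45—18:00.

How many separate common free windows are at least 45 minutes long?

2

Callum → UTC: 13:45–15:00, 19:15–20:00, 20:30–22:30.
Quinn → UTC: 13:00–13:30, 14:15–16:15, 16:30–18:30, 18:45–20:00.
Callum ∩ Quinn: 14:15–15:00, 19:15–20:00.
Windows ≥ 45 min: 14:15–15:00, 19:15–20:00.
That's 2 windows.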